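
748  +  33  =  781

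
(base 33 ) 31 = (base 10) 100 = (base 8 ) 144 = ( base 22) 4C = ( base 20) 50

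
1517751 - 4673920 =-3156169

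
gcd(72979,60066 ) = 1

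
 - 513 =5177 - 5690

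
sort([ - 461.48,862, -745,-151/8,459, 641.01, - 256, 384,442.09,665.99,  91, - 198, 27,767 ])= [  -  745,-461.48, - 256,-198,- 151/8,27,91,  384, 442.09,459, 641.01,665.99,767,862 ]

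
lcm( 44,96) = 1056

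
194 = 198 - 4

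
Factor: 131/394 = 2^( -1)*131^1*197^(-1 )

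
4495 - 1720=2775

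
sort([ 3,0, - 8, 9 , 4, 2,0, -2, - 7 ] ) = [ -8, - 7, - 2, 0,0,2,3,4,  9]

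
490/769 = 490/769 = 0.64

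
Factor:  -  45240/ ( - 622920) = 13^1*179^ (  -  1)= 13/179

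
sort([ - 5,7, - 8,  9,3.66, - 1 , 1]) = [ - 8, - 5, - 1, 1  ,  3.66,7 , 9]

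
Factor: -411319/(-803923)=31^ (-1)*239^1*1721^1*25933^( - 1 )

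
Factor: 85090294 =2^1* 23^1*773^1*2393^1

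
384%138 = 108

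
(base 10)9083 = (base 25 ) ED8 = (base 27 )CCB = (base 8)21573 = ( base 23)H3L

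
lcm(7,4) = 28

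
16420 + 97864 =114284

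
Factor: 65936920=2^3*5^1*7^1*235489^1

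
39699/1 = 39699 = 39699.00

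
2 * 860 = 1720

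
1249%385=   94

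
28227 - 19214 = 9013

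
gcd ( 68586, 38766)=2982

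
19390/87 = 19390/87=222.87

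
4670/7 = 667 + 1/7 = 667.14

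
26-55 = -29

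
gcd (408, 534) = 6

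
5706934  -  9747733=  - 4040799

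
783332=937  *836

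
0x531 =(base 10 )1329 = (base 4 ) 110301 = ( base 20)369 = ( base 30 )1e9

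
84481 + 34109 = 118590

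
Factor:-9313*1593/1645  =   - 14835609/1645 = - 3^3*5^( - 1)*7^ ( - 1) * 47^ ( - 1)*59^1*67^1*139^1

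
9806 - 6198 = 3608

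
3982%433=85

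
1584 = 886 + 698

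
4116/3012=1 + 92/251= 1.37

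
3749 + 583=4332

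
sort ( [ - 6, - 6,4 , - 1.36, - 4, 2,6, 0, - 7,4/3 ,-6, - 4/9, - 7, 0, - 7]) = [ - 7, - 7,-7, - 6, - 6, - 6, - 4, - 1.36, - 4/9, 0, 0, 4/3, 2,4, 6]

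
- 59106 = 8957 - 68063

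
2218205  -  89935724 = -87717519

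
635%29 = 26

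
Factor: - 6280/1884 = - 2^1*3^( - 1)*5^1 = - 10/3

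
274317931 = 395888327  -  121570396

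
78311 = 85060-6749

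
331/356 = 331/356 =0.93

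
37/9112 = 37/9112 = 0.00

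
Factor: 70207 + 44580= 79^1*1453^1 = 114787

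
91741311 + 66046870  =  157788181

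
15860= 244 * 65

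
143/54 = 143/54 = 2.65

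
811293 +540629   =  1351922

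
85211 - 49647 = 35564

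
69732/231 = 23244/77= 301.87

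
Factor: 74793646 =2^1*37396823^1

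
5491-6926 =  - 1435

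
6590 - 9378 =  - 2788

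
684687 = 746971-62284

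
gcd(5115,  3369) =3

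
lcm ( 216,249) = 17928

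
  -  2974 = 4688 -7662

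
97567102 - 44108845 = 53458257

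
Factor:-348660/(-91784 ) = 2^(-1 )*3^2* 5^1*7^(-1 )*11^(-1 )*13^1= 585/154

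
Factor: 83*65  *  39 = 3^1*5^1 *13^2 * 83^1 = 210405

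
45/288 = 5/32  =  0.16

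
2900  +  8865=11765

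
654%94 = 90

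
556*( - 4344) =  - 2415264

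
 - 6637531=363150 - 7000681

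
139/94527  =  139/94527 = 0.00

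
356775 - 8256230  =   - 7899455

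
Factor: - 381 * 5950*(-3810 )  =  8637079500= 2^2*3^2*5^3*7^1*17^1 * 127^2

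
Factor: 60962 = 2^1*11^1*17^1*163^1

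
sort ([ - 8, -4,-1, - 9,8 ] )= [ - 9, - 8, - 4, - 1,8]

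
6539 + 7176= 13715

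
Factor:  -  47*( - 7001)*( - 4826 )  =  - 2^1*19^1 * 47^1*127^1*7001^1= - 1587980822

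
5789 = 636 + 5153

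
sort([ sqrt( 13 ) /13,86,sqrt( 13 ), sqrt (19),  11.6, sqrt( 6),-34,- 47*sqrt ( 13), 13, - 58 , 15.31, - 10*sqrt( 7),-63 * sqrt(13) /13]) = [-47*sqrt ( 13), - 58, -34, - 10*sqrt( 7 ), -63*sqrt(13)/13, sqrt ( 13) /13,sqrt( 6 ), sqrt ( 13), sqrt (19), 11.6,13,15.31,86]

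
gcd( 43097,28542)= 71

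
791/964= 791/964 = 0.82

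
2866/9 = 318 + 4/9 = 318.44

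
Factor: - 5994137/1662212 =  - 2^( - 2) * 1511^1*3967^1 * 415553^( - 1 ) 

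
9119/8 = 1139 + 7/8 = 1139.88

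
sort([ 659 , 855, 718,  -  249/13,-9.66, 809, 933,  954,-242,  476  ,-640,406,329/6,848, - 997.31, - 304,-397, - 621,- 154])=[ - 997.31,-640,-621, - 397 ,  -  304, - 242 , - 154, - 249/13, - 9.66,329/6,406,476,659,718,  809,848 , 855, 933, 954 ] 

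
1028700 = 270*3810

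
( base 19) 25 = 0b101011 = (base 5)133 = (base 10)43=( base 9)47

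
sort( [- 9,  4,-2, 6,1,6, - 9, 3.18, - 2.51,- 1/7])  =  [ - 9,- 9, - 2.51 , - 2, - 1/7, 1,3.18, 4,6, 6]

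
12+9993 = 10005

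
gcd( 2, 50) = 2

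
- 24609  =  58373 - 82982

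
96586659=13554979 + 83031680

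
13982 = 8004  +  5978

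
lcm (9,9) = 9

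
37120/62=598+22/31 = 598.71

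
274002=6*45667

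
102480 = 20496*5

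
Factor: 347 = 347^1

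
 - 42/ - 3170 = 21/1585 = 0.01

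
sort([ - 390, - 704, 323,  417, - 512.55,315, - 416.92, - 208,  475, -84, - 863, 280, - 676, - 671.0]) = [ - 863, - 704, - 676, - 671.0 , -512.55, - 416.92,  -  390, - 208, - 84, 280,315, 323,417, 475]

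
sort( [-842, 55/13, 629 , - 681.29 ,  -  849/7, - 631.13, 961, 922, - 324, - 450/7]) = [- 842,-681.29,  -  631.13 , - 324,  -  849/7, - 450/7,55/13 , 629,922,961 ] 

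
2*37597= 75194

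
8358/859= 9 + 627/859 = 9.73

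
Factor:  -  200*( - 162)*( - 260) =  - 8424000 = - 2^6* 3^4*5^3*13^1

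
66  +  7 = 73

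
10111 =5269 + 4842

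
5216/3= 1738 + 2/3 = 1738.67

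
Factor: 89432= 2^3*7^1*1597^1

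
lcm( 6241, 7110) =561690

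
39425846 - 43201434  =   - 3775588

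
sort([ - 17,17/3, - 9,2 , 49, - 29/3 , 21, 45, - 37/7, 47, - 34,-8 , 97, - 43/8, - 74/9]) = [ - 34, - 17, - 29/3, - 9, - 74/9, - 8, - 43/8, - 37/7,2,17/3, 21,45,47,49, 97]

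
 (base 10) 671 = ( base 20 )1DB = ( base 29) N4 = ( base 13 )3C8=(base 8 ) 1237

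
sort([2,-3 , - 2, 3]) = [ - 3,-2,2, 3]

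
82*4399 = 360718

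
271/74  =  3+49/74 = 3.66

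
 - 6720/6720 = - 1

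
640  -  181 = 459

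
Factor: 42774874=2^1*21387437^1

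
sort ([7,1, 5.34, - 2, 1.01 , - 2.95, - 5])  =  [ - 5,  -  2.95,-2,1,1.01,5.34, 7]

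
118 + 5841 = 5959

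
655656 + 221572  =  877228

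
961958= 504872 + 457086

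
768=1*768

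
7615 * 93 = 708195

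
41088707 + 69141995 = 110230702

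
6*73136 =438816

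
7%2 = 1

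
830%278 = 274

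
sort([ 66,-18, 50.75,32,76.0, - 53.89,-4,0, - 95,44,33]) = [ - 95,-53.89,-18,-4,0, 32, 33,44,  50.75,66, 76.0 ] 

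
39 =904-865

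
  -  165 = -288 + 123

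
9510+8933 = 18443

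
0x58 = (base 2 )1011000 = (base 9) 107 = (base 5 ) 323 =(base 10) 88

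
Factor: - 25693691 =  - 23^1 *1117117^1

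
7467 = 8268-801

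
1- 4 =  - 3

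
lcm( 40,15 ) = 120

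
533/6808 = 533/6808 =0.08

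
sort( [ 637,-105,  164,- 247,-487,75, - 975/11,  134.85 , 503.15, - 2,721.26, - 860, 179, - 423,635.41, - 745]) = [  -  860, - 745, - 487, - 423,- 247, - 105, - 975/11, - 2,75,134.85,164,179,503.15,635.41,637 , 721.26 ]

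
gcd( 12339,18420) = 3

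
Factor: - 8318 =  - 2^1*4159^1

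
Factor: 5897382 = 2^1*3^1 * 29^1*33893^1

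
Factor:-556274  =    -  2^1*17^1*16361^1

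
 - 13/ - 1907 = 13/1907 = 0.01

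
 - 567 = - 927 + 360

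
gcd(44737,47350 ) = 1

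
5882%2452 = 978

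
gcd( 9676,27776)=4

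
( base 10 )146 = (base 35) 46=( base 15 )9b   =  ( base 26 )5g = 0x92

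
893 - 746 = 147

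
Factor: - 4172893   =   - 59^1*107^1* 661^1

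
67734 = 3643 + 64091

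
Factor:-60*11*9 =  - 2^2*3^3*5^1 * 11^1 = - 5940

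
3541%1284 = 973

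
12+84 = 96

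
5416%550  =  466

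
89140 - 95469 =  - 6329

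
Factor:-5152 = - 2^5* 7^1*23^1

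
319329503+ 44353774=363683277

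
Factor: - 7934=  - 2^1*3967^1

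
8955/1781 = 5+ 50/1781 = 5.03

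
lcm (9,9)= 9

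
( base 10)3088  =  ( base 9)4211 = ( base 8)6020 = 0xc10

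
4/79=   4/79=0.05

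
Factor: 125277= 3^1*41759^1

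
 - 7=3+  -  10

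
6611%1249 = 366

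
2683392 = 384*6988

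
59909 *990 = 59309910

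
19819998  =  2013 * 9846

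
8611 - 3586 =5025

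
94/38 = 2 +9/19 = 2.47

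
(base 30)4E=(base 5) 1014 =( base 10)134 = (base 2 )10000110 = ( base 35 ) 3T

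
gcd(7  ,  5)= 1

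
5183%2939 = 2244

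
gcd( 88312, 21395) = 1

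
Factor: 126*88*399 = 4424112 =2^4*3^3*7^2*11^1*19^1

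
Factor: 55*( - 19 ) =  - 5^1*11^1*19^1 = -1045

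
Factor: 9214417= 599^1*15383^1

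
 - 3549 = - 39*91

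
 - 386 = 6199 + - 6585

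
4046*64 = 258944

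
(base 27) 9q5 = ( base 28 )97g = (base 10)7268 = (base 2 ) 1110001100100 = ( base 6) 53352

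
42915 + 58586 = 101501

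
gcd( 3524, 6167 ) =881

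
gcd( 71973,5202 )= 9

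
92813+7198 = 100011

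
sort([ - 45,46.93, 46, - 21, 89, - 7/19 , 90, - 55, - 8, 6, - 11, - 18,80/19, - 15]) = [ - 55, - 45, - 21, - 18,-15,-11 , - 8, - 7/19,80/19,6,46, 46.93,89 , 90 ]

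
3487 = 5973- 2486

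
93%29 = 6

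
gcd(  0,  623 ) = 623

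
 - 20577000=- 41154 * 500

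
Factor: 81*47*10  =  38070 = 2^1* 3^4*5^1 * 47^1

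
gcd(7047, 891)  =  81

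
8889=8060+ 829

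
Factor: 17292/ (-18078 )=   -  22/23 = - 2^1*11^1*23^ ( - 1)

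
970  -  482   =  488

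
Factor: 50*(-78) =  - 3900 = - 2^2 * 3^1*5^2*13^1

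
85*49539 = 4210815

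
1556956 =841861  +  715095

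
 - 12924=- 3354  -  9570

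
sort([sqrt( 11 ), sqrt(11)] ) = [ sqrt(11), sqrt( 11)]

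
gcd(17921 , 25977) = 1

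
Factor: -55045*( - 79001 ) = 5^1*13^1*59^1*101^1*103^1*109^1  =  4348610045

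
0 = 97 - 97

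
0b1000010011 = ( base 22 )123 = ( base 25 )L6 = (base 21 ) 146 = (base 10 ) 531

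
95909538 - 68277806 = 27631732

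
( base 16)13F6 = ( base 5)130420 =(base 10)5110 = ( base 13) 2431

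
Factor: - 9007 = -9007^1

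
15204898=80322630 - 65117732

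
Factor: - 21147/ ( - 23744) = 57/64 = 2^( - 6 )*3^1*19^1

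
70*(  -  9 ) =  - 630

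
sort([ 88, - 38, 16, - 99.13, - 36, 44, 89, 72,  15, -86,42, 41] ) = [ - 99.13, - 86,  -  38,  -  36,  15,16 , 41, 42 , 44,72, 88, 89]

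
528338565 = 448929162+79409403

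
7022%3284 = 454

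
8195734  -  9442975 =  - 1247241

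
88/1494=44/747 = 0.06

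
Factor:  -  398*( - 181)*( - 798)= - 2^2*3^1*7^1*19^1 *181^1*199^1 = -57486324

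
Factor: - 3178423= - 3178423^1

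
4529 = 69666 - 65137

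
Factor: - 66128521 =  - 17^1*3889913^1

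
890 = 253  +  637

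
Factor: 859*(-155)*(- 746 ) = 99326170= 2^1*5^1*31^1*373^1*859^1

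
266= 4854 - 4588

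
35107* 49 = 1720243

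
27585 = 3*9195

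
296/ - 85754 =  - 148/42877 = -  0.00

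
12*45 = 540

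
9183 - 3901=5282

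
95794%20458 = 13962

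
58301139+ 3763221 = 62064360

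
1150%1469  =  1150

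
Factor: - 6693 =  - 3^1*23^1*97^1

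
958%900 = 58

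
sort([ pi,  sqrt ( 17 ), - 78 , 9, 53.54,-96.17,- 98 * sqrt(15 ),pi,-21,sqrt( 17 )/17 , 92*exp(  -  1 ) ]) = [-98*sqrt( 15), - 96.17,-78,-21, sqrt ( 17) /17 , pi,pi, sqrt( 17 ), 9, 92*exp(-1),53.54] 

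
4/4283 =4/4283 = 0.00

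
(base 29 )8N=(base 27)9c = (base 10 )255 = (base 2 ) 11111111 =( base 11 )212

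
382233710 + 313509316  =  695743026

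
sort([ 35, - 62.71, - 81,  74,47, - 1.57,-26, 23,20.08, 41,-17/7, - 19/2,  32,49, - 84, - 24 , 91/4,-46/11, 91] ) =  [ -84,-81, - 62.71, - 26,-24, - 19/2,  -  46/11,- 17/7,  -  1.57,20.08, 91/4, 23, 32, 35, 41, 47, 49, 74,91]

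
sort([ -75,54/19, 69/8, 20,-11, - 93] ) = [ - 93, - 75,-11,54/19,69/8 , 20]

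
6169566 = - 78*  ( - 79097) 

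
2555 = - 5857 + 8412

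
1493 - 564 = 929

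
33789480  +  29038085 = 62827565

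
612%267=78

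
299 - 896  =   - 597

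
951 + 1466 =2417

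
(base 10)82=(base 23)3d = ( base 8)122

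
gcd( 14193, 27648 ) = 9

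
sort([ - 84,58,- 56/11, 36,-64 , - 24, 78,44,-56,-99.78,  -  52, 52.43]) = [ - 99.78,-84, - 64, - 56, - 52,-24,  -  56/11, 36, 44, 52.43 , 58,78]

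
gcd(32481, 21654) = 10827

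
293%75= 68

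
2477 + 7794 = 10271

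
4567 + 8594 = 13161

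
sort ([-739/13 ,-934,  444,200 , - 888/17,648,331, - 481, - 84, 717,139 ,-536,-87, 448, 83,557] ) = [ - 934,  -  536 , - 481,-87, - 84,- 739/13 , - 888/17, 83, 139, 200 , 331, 444,448, 557, 648,  717]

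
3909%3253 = 656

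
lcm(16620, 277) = 16620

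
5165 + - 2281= 2884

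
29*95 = 2755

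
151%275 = 151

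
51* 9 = 459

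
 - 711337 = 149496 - 860833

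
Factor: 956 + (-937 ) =19 = 19^1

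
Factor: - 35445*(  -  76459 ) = 2710089255 = 3^1*5^1*17^1 * 139^1 * 157^1*487^1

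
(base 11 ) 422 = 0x1FC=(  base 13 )301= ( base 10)508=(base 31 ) GC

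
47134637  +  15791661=62926298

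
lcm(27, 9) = 27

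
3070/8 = 1535/4 = 383.75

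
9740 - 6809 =2931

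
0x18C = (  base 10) 396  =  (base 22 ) i0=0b110001100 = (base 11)330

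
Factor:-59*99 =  - 3^2*11^1*59^1 =-5841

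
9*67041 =603369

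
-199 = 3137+  -  3336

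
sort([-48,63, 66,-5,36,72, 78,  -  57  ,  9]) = [-57,-48  ,-5, 9,36 , 63,66, 72, 78]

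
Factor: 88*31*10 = 2^4*5^1*11^1*31^1  =  27280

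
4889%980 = 969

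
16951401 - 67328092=-50376691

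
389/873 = 389/873= 0.45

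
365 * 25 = 9125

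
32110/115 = 6422/23 = 279.22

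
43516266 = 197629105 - 154112839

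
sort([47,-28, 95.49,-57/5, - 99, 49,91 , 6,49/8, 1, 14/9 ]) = [ -99 , - 28, - 57/5, 1, 14/9, 6, 49/8, 47, 49,91, 95.49]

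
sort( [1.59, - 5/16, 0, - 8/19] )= [- 8/19, - 5/16, 0,1.59 ]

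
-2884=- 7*412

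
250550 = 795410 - 544860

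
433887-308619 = 125268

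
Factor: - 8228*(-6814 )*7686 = 430920140112 = 2^4*3^2 * 7^1*11^2*17^1*61^1*3407^1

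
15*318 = 4770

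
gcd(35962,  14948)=2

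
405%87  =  57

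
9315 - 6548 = 2767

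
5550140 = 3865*1436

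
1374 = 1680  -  306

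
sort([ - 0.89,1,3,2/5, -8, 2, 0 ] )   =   [-8,-0.89,0,2/5,1,  2,3]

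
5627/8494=5627/8494 = 0.66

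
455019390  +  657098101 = 1112117491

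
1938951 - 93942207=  -92003256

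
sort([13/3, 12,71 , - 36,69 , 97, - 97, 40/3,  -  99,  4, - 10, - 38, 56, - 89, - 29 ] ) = [ -99, -97,  -  89, - 38,-36, - 29, - 10, 4, 13/3, 12,40/3,56, 69 , 71, 97 ]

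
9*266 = 2394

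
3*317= 951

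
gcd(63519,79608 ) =93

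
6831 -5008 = 1823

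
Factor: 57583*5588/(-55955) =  - 2^2*5^( - 1)*11^1 * 19^( - 2)*31^(-1)*89^1* 127^1*647^1 = -321773804/55955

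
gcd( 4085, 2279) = 43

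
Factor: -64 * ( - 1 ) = 2^6 = 64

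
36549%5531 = 3363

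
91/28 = 3 + 1/4 = 3.25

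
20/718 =10/359 = 0.03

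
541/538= 541/538= 1.01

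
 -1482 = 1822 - 3304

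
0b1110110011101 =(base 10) 7581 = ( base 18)1573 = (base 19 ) 1200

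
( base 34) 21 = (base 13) 54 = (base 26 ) 2H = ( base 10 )69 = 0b1000101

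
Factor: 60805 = 5^1 * 12161^1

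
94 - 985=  - 891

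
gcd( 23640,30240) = 120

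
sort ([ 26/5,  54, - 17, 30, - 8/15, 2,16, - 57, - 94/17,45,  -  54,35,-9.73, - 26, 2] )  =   [- 57, - 54, - 26, - 17, - 9.73, - 94/17,-8/15 , 2, 2,26/5,16,30 , 35,45,54]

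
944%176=64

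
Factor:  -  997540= - 2^2*5^1*49877^1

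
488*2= 976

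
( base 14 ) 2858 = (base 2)1101111011110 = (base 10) 7134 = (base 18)1406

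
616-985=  - 369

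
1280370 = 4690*273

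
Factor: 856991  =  337^1*2543^1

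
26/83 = 26/83 = 0.31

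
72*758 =54576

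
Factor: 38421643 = 13^2*61^1*3727^1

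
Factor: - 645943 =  - 19^1 * 33997^1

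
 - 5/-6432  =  5/6432= 0.00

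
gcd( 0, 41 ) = 41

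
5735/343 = 16 + 247/343= 16.72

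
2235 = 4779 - 2544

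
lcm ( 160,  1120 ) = 1120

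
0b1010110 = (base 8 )126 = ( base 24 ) 3e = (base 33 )2k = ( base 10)86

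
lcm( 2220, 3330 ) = 6660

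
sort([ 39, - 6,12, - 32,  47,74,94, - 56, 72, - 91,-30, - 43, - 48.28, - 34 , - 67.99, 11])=[ - 91 , - 67.99,-56, - 48.28, - 43, - 34, - 32 , - 30, - 6,  11, 12, 39, 47,72,74,  94]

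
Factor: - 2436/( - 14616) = 1/6 = 2^( - 1)*3^ ( - 1)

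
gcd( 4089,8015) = 1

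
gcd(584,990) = 2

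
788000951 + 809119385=1597120336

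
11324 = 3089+8235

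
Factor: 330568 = 2^3 * 7^1 *5903^1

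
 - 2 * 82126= - 164252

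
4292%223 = 55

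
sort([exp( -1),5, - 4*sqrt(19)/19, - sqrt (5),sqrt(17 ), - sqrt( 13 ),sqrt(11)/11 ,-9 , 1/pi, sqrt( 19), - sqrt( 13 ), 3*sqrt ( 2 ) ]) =[ - 9, - sqrt(13 ), - sqrt( 13), - sqrt( 5), - 4*sqrt( 19 ) /19, sqrt( 11) /11,1/pi , exp( - 1 ), sqrt(17 ),3*sqrt (2 ), sqrt( 19)  ,  5]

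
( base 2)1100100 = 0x64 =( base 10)100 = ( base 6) 244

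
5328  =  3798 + 1530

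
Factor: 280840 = 2^3*5^1*7^1 * 17^1*59^1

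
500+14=514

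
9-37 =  - 28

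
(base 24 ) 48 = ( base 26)40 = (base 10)104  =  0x68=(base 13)80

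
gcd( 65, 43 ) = 1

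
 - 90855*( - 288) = 26166240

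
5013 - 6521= - 1508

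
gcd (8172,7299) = 9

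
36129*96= 3468384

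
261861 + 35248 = 297109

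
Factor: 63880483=313^1*409^1*499^1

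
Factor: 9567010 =2^1* 5^1*193^1*4957^1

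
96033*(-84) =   -  8066772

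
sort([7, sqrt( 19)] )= [sqrt(19),7 ]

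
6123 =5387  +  736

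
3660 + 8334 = 11994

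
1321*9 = 11889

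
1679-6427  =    -  4748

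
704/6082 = 352/3041=   0.12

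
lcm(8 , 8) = 8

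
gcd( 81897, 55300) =1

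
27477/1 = 27477 = 27477.00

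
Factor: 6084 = 2^2*3^2 * 13^2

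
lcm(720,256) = 11520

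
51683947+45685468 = 97369415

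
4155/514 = 8 + 43/514 = 8.08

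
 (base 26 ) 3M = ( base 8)144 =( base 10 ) 100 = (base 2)1100100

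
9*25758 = 231822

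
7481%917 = 145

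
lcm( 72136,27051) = 216408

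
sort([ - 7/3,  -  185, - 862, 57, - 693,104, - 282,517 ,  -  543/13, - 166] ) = [ - 862,-693, - 282, -185, - 166, - 543/13, - 7/3, 57, 104, 517]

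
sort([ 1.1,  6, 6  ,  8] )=[ 1.1, 6,6, 8]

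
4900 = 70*70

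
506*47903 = 24238918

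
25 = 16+9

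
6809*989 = 6734101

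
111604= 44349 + 67255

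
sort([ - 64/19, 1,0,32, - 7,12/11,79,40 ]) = [ - 7, - 64/19 , 0, 1,12/11,32, 40, 79]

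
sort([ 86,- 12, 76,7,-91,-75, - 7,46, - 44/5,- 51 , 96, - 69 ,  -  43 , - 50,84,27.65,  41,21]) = [ - 91, - 75,-69, - 51, - 50,  -  43,-12,-44/5,- 7, 7 , 21,27.65,41,46,76,84 , 86,96 ]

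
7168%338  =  70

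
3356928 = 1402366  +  1954562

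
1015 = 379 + 636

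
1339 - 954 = 385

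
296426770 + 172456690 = 468883460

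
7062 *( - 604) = -4265448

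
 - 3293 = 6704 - 9997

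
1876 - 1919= - 43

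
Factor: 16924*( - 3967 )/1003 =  - 67137508/1003 = - 2^2*17^( - 1 )*59^( - 1)*3967^1*4231^1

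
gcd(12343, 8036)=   1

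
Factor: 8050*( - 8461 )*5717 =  - 2^1*5^2*7^1*23^1*5717^1 * 8461^1 = - 389390872850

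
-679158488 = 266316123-945474611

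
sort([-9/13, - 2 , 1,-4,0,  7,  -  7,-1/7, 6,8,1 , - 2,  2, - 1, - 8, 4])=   [ - 8, - 7, - 4,-2,-2, - 1 ,-9/13, - 1/7,0,1, 1 , 2,4,  6, 7,8] 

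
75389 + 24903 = 100292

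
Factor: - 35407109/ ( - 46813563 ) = 3^( - 2)*17^( - 1)*305971^ ( - 1)*35407109^1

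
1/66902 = 1/66902= 0.00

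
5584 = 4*1396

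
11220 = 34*330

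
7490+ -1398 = 6092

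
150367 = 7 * 21481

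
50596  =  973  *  52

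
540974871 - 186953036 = 354021835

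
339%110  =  9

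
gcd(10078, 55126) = 2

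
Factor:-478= -2^1*239^1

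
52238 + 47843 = 100081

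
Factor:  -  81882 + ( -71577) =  - 3^2*17^2*59^1  =  - 153459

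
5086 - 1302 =3784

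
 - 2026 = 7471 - 9497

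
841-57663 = -56822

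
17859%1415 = 879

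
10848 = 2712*4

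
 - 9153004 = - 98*93398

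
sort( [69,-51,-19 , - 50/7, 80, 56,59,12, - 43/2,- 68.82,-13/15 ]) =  [- 68.82,- 51, - 43/2, -19, - 50/7,-13/15,12, 56,59,69, 80] 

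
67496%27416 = 12664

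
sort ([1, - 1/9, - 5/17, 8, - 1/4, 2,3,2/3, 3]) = [ - 5/17, - 1/4, - 1/9, 2/3 , 1,2,3, 3,8]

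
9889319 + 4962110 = 14851429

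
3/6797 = 3/6797  =  0.00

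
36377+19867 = 56244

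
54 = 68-14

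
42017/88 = 477+41/88 = 477.47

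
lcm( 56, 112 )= 112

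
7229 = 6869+360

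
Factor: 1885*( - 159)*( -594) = 178030710 = 2^1 * 3^4*5^1*11^1* 13^1*29^1*53^1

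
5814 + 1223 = 7037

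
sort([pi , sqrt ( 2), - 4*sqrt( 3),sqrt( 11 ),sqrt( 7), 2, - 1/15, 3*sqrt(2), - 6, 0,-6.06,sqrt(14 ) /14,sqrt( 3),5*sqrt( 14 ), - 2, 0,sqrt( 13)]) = [ -4*sqrt(3 ), - 6.06, - 6 , - 2,  -  1/15, 0 , 0,sqrt( 14 )/14, sqrt( 2), sqrt(3), 2, sqrt(7), pi,sqrt(11), sqrt(13), 3*sqrt( 2),5*sqrt( 14) ]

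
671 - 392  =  279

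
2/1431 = 2/1431 = 0.00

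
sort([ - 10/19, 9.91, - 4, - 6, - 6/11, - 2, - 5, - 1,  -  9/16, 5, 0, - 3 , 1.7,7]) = [ - 6, - 5, - 4, - 3, -2, - 1, - 9/16,  -  6/11, - 10/19,0,1.7,5 , 7, 9.91 ]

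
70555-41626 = 28929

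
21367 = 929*23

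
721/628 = 1 + 93/628 = 1.15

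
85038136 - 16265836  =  68772300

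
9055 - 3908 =5147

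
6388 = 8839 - 2451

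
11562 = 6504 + 5058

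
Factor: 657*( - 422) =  - 2^1*3^2*73^1*211^1 =- 277254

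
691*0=0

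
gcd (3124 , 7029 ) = 781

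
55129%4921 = 998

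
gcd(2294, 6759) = 1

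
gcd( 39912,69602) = 2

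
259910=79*3290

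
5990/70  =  85 + 4/7 = 85.57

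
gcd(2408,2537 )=43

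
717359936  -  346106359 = 371253577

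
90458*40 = 3618320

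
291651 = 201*1451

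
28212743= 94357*299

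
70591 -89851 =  - 19260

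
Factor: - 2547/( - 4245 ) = 3^1*5^( - 1) = 3/5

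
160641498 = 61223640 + 99417858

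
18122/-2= - 9061/1 = - 9061.00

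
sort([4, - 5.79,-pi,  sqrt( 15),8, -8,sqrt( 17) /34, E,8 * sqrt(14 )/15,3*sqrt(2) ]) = [ - 8, - 5.79, - pi, sqrt(17 )/34,8*sqrt(14)/15, E, sqrt( 15),4, 3*sqrt( 2 ),8] 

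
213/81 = 71/27=2.63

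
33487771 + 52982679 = 86470450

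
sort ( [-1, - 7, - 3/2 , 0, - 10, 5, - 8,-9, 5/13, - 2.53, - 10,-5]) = [ - 10,-10, -9, - 8,-7, - 5,-2.53,- 3/2,-1,0,5/13,5]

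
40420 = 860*47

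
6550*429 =2809950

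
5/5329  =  5/5329 = 0.00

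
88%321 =88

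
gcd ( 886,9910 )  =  2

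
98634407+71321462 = 169955869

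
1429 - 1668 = - 239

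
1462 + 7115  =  8577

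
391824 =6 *65304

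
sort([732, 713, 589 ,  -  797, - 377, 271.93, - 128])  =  [-797,  -  377, - 128, 271.93, 589,713, 732 ] 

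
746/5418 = 373/2709 = 0.14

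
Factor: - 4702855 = - 5^1*31^1*30341^1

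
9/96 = 3/32  =  0.09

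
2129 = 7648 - 5519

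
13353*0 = 0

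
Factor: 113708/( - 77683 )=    - 868/593 = - 2^2*7^1 * 31^1*593^( - 1)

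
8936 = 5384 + 3552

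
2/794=1/397 = 0.00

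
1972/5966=986/2983 = 0.33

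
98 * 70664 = 6925072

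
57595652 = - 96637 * ( - 596)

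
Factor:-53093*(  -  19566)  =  1038817638 = 2^1*3^2*1087^1*53093^1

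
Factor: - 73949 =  -73^1*1013^1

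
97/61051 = 97/61051 = 0.00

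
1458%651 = 156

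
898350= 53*16950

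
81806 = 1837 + 79969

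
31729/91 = 31729/91 = 348.67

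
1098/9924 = 183/1654=0.11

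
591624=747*792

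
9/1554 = 3/518 =0.01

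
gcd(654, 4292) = 2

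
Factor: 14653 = 14653^1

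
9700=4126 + 5574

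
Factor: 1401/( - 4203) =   -  3^(-1)  =  - 1/3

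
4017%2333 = 1684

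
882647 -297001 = 585646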